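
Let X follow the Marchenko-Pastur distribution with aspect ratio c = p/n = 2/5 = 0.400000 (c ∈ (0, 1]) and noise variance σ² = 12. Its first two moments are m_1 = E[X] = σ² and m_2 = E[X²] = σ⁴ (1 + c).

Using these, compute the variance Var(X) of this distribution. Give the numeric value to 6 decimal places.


m_1 = E[X] = σ² = 12, so m_1² = 144.
m_2 = E[X²] = σ⁴ (1 + c) = 144 · (1 + 0.400000) = 144 · 1.400000 = 201.600000.
(Note m_2 − m_1² simplifies to c · σ⁴ = 0.400000 · 144.)

Var(X) = m_2 − m_1² = 201.600000 − 144 = 57.600000.


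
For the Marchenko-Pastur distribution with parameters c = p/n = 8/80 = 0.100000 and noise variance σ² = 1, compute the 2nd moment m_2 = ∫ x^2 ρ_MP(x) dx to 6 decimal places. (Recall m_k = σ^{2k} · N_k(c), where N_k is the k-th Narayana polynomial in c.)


E[X²] = σ⁴ (1 + c) (second MP moment). With σ² = 1 (so σ⁴ = 1) and c = 8/80 = 0.100000: E[X²] = 1 · (1 + 0.100000) = 1 · 1.100000.

So E[X^2] = 1.100000.


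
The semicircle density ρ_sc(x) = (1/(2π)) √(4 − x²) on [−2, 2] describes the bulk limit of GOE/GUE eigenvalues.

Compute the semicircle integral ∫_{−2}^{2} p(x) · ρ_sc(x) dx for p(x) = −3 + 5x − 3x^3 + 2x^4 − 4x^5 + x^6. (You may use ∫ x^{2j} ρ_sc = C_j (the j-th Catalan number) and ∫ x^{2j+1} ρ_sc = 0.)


Write p(x) = Σ a_i x^i, split into monomials and integrate each against ρ_sc separately.
Using ∫ x^{2j} ρ_sc = C_j = (1/(j+1)) C(2j, j) (Catalan numbers) and ∫ x^{2j+1} ρ_sc = 0 (odd monomials vanish by symmetry):
  i = 0 (even): a_0 · C_{0} = -3 · 1 = -3
  i = 1 (odd): ∫ x^1 ρ_sc = 0 (vanishes)
  i = 3 (odd): ∫ x^3 ρ_sc = 0 (vanishes)
  i = 4 (even): a_4 · C_{2} = 2 · 2 = 4
  i = 5 (odd): ∫ x^5 ρ_sc = 0 (vanishes)
  i = 6 (even): a_6 · C_{3} = 1 · 5 = 5

Summing the contributions: ∫_{−2}^{2} p(x) ρ_sc(x) dx = (-3) + 4 + 5 = 6.


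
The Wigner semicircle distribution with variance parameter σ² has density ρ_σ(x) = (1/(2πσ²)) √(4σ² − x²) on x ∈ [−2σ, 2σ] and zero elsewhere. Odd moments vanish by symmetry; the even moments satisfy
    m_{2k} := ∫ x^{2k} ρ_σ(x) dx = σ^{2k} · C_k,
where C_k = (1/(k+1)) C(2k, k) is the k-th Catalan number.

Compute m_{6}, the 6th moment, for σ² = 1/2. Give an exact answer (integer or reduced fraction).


By the scaled semicircle moment identity, m_{2k} = σ^{2k} · C_k with k = 3.
C_3 = (1/(k+1)) · C(2k, k) = (1/4) · C(6, 3) = (1/4) · 20 = 5.
σ^{2k} = (σ²)^k = (1/2)^3 = 1/8.

Therefore m_{6} = σ^{6} · C_3 = (1/8) · 5 = 5/8.


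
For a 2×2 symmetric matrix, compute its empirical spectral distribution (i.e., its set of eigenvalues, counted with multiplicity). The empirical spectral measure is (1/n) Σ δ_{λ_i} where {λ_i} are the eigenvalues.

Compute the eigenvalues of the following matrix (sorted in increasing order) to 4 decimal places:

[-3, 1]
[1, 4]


Since M is real symmetric, both eigenvalues are real; they are the roots of det(λI − M) = λ² − (tr M) λ + det M.
tr M = -3 + 4 = 1.
det M = (-3)·4 − 1² = -12 − 1 = -13.
Characteristic polynomial: λ² − λ − 13 = 0.
Discriminant Δ = (tr M)² − 4·det M = 1 − (-52) = 53; √Δ = 7.280110.
λ = (tr M ± √Δ)/2 = (1 ± 7.280110)/2, giving (tr M − √Δ)/2 = -3.1401 and (tr M + √Δ)/2 = 4.1401.

Eigenvalues sorted in increasing order: [-3.1401, 4.1401].


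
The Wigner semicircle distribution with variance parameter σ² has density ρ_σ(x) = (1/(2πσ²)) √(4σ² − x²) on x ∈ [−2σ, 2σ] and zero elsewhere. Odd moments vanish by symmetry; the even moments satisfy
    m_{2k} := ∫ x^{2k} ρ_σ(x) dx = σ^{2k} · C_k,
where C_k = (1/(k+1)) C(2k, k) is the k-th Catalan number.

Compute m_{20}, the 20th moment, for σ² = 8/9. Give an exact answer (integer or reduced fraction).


By the scaled semicircle moment identity, m_{2k} = σ^{2k} · C_k with k = 10.
C_10 = (1/(k+1)) · C(2k, k) = (1/11) · C(20, 10) = (1/11) · 184756 = 16796.
σ^{2k} = (σ²)^k = (8/9)^10 = 1073741824/3486784401.

Therefore m_{20} = σ^{20} · C_10 = (1073741824/3486784401) · 16796 = 18034567675904/3486784401.


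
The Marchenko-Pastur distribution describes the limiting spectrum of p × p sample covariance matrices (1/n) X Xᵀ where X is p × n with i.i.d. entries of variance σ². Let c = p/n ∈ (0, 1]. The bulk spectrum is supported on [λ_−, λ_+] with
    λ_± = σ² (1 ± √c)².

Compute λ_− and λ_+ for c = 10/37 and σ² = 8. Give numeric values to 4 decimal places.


c = 10/37 = 0.270270; √c = 0.519875.
λ_− = σ² (1 − √c)² = 8 · (1 − 0.519875)² = 8 · (0.480125)² = 1.844158.
λ_+ = σ² (1 + √c)² = 8 · (1 + 0.519875)² = 8 · (1.519875)² = 18.480166.

Rounded to 4 decimal places: λ_− ≈ 1.8442, λ_+ ≈ 18.4802.


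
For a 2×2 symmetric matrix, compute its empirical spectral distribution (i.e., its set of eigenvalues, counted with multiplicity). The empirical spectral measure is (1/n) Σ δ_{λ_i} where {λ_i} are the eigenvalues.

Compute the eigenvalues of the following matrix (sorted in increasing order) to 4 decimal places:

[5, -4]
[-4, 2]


Since M is real symmetric, both eigenvalues are real; they are the roots of det(λI − M) = λ² − (tr M) λ + det M.
tr M = 5 + 2 = 7.
det M = 5·2 − (-4)² = 10 − 16 = -6.
Characteristic polynomial: λ² − 7λ − 6 = 0.
Discriminant Δ = (tr M)² − 4·det M = 49 − (-24) = 73; √Δ = 8.544004.
λ = (tr M ± √Δ)/2 = (7 ± 8.544004)/2, giving (tr M − √Δ)/2 = -0.7720 and (tr M + √Δ)/2 = 7.7720.

Eigenvalues sorted in increasing order: [-0.7720, 7.7720].


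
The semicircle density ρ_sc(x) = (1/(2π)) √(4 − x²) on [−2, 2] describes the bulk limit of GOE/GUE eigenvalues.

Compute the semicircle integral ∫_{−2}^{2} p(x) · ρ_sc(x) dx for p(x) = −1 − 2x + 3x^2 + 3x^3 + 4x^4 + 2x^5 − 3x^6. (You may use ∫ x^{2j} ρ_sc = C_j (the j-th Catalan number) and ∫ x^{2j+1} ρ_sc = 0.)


Write p(x) = Σ a_i x^i, split into monomials and integrate each against ρ_sc separately.
Using ∫ x^{2j} ρ_sc = C_j = (1/(j+1)) C(2j, j) (Catalan numbers) and ∫ x^{2j+1} ρ_sc = 0 (odd monomials vanish by symmetry):
  i = 0 (even): a_0 · C_{0} = -1 · 1 = -1
  i = 1 (odd): ∫ x^1 ρ_sc = 0 (vanishes)
  i = 2 (even): a_2 · C_{1} = 3 · 1 = 3
  i = 3 (odd): ∫ x^3 ρ_sc = 0 (vanishes)
  i = 4 (even): a_4 · C_{2} = 4 · 2 = 8
  i = 5 (odd): ∫ x^5 ρ_sc = 0 (vanishes)
  i = 6 (even): a_6 · C_{3} = -3 · 5 = -15

Summing the contributions: ∫_{−2}^{2} p(x) ρ_sc(x) dx = (-1) + 3 + 8 + (-15) = -5.


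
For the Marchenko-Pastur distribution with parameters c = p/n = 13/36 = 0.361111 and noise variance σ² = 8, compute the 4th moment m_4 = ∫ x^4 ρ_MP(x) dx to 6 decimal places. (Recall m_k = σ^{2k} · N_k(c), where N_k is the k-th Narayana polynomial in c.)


E[X⁴] = σ⁸ (1 + 6c + 6c² + c³) (fourth MP moment). With σ² = 8 (so σ⁸ = 4096) and c = 13/36 = 0.361111: E[X⁴] = 4096 · (1 + 6·0.361111 + 6·(0.361111)² + (0.361111)³) = 4096 · 3.996163.

So E[X^4] = 16368.285322.


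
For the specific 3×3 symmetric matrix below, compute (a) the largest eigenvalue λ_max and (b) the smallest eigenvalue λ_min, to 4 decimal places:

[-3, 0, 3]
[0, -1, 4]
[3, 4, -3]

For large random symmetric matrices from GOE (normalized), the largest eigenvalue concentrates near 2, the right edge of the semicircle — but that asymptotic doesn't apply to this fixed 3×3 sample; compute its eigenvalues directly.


Since M is real symmetric, all three eigenvalues are real; they are the roots of det(λI − M) = λ³ − (tr M) λ² + s λ − det M, where s is the sum of the principal 2×2 minors.
tr M = -3 + (-1) + (-3) = -7.
s = ((-3)·(-1) − 0²) + ((-3)·(-3) − 3²) + ((-1)·(-3) − 4²) = 3 + 0 + (-13) = -10.
det M (expand along row 1) = (-3)·(-13) − 0·(-12) + 3·3 = 48.
Characteristic polynomial: λ³ + 7λ² − 10λ − 48 = 0.
Substitute λ = y + (tr M)/3 = y − 2.333333 to remove the quadratic term: y³ + p·y + q = 0 with p = s − (tr M)²/3 = -26.333333 and q = −2(tr M)³/27 + (tr M)·s/3 − det M = 0.740741.
Three real roots ⇒ use the trigonometric (Viète) form: r = 2√(−p/3) = 5.925463, φ = arccos(3q/(p·r)) = arccos(-0.014242) = 1.585038 rad.
y_k = r·cos(φ/3 − 2πk/3) for k = 0, 1, 2 gives y = 5.117478, 0.028130, -5.145609.
λ_k = y_k − 2.333333 gives λ = 2.7841, -2.3052, -7.4789 (check: the sum is -7.0000 = tr M).

Hence λ_max = 2.7841 and λ_min = -7.4789.


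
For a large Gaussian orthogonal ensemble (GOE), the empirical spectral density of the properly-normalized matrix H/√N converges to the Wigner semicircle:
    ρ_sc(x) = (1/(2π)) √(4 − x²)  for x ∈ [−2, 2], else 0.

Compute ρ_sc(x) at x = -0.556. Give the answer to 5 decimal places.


ρ_sc(x) = (1/(2π)) √(4 − x²). With x = -0.556:
  4 − x² = 4 − (-0.556)² = 4 − 0.309136 = 3.690864.
  √(4 − x²) = 1.921162.
  1/(2π) = 0.159155.
  ρ_sc(-0.556) = 0.159155 · 1.921162 = 0.305762.

Rounded to 5 decimal places: ρ_sc(-0.556) ≈ 0.30576.


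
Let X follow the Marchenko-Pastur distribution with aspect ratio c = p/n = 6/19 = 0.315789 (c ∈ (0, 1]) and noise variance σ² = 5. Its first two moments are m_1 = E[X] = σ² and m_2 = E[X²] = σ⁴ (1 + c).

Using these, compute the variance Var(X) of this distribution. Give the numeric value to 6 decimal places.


m_1 = E[X] = σ² = 5, so m_1² = 25.
m_2 = E[X²] = σ⁴ (1 + c) = 25 · (1 + 0.315789) = 25 · 1.315789 = 32.894737.
(Note m_2 − m_1² simplifies to c · σ⁴ = 0.315789 · 25.)

Var(X) = m_2 − m_1² = 32.894737 − 25 = 7.894737.


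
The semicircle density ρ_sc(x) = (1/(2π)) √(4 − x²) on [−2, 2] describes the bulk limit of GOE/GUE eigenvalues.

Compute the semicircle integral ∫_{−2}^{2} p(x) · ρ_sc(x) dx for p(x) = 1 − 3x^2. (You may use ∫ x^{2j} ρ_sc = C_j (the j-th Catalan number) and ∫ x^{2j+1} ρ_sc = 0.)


Write p(x) = Σ a_i x^i, split into monomials and integrate each against ρ_sc separately.
Using ∫ x^{2j} ρ_sc = C_j = (1/(j+1)) C(2j, j) (Catalan numbers) and ∫ x^{2j+1} ρ_sc = 0 (odd monomials vanish by symmetry):
  i = 0 (even): a_0 · C_{0} = 1 · 1 = 1
  i = 2 (even): a_2 · C_{1} = -3 · 1 = -3

Summing the contributions: ∫_{−2}^{2} p(x) ρ_sc(x) dx = 1 + (-3) = -2.


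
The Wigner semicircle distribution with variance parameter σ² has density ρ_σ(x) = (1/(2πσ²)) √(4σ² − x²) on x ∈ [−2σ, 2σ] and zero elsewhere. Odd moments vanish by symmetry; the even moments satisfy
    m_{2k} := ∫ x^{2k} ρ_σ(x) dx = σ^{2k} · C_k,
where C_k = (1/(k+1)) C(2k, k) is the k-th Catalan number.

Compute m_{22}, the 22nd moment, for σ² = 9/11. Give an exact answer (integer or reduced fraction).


By the scaled semicircle moment identity, m_{2k} = σ^{2k} · C_k with k = 11.
C_11 = (1/(k+1)) · C(2k, k) = (1/12) · C(22, 11) = (1/12) · 705432 = 58786.
σ^{2k} = (σ²)^k = (9/11)^11 = 31381059609/285311670611.

Therefore m_{22} = σ^{22} · C_11 = (31381059609/285311670611) · 58786 = 1844766970174674/285311670611.


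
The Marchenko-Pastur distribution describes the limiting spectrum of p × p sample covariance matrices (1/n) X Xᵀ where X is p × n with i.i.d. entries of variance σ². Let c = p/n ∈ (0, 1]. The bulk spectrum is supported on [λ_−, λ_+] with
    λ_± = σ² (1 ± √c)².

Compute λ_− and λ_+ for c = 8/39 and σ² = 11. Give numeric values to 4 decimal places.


c = 8/39 = 0.205128; √c = 0.452911.
λ_− = σ² (1 − √c)² = 11 · (1 − 0.452911)² = 11 · (0.547089)² = 3.292372.
λ_+ = σ² (1 + √c)² = 11 · (1 + 0.452911)² = 11 · (1.452911)² = 23.220448.

Rounded to 4 decimal places: λ_− ≈ 3.2924, λ_+ ≈ 23.2204.


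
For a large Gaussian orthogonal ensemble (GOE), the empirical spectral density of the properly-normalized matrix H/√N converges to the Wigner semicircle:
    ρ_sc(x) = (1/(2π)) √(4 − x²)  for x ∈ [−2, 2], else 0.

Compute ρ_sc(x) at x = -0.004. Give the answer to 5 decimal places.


ρ_sc(x) = (1/(2π)) √(4 − x²). With x = -0.004:
  4 − x² = 4 − (-0.004)² = 4 − 0.000016 = 3.999984.
  √(4 − x²) = 1.999996.
  1/(2π) = 0.159155.
  ρ_sc(-0.004) = 0.159155 · 1.999996 = 0.318309.

Rounded to 5 decimal places: ρ_sc(-0.004) ≈ 0.31831.


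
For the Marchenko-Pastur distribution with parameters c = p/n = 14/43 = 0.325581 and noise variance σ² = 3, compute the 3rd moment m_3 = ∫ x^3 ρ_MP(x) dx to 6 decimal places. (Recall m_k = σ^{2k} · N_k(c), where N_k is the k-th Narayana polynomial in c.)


E[X³] = σ⁶ (1 + 3c + c²) (third MP moment). With σ² = 3 (so σ⁶ = 27) and c = 14/43 = 0.325581: E[X³] = 27 · (1 + 3·0.325581 + (0.325581)²) = 27 · 2.082747.

So E[X^3] = 56.234181.


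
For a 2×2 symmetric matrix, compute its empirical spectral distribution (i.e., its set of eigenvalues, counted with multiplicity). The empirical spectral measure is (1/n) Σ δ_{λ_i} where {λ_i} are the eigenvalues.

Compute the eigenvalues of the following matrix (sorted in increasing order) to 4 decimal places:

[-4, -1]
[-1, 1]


Since M is real symmetric, both eigenvalues are real; they are the roots of det(λI − M) = λ² − (tr M) λ + det M.
tr M = -4 + 1 = -3.
det M = (-4)·1 − (-1)² = -4 − 1 = -5.
Characteristic polynomial: λ² + 3λ − 5 = 0.
Discriminant Δ = (tr M)² − 4·det M = 9 − (-20) = 29; √Δ = 5.385165.
λ = (tr M ± √Δ)/2 = (-3 ± 5.385165)/2, giving (tr M − √Δ)/2 = -4.1926 and (tr M + √Δ)/2 = 1.1926.

Eigenvalues sorted in increasing order: [-4.1926, 1.1926].


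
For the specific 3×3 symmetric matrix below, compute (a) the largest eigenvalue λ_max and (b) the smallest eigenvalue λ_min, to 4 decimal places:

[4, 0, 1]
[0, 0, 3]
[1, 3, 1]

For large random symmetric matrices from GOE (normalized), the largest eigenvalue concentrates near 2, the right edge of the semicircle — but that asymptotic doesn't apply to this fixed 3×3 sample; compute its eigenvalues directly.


Since M is real symmetric, all three eigenvalues are real; they are the roots of det(λI − M) = λ³ − (tr M) λ² + s λ − det M, where s is the sum of the principal 2×2 minors.
tr M = 4 + 0 + 1 = 5.
s = (4·0 − 0²) + (4·1 − 1²) + (0·1 − 3²) = 0 + 3 + (-9) = -6.
det M (expand along row 1) = 4·(-9) − 0·(-3) + 1·0 = -36.
Characteristic polynomial: λ³ − 5λ² − 6λ + 36 = 0.
Substitute λ = y + (tr M)/3 = y + 1.666667 to remove the quadratic term: y³ + p·y + q = 0 with p = s − (tr M)²/3 = -14.333333 and q = −2(tr M)³/27 + (tr M)·s/3 − det M = 16.740741.
Three real roots ⇒ use the trigonometric (Viète) form: r = 2√(−p/3) = 4.371626, φ = arccos(3q/(p·r)) = arccos(-0.801504) = 2.500603 rad.
y_k = r·cos(φ/3 − 2πk/3) for k = 0, 1, 2 gives y = 2.938885, 1.333333, -4.272218.
λ_k = y_k + 1.666667 gives λ = 4.6056, 3.0000, -2.6056 (check: the sum is 5.0000 = tr M).

Hence λ_max = 4.6056 and λ_min = -2.6056.


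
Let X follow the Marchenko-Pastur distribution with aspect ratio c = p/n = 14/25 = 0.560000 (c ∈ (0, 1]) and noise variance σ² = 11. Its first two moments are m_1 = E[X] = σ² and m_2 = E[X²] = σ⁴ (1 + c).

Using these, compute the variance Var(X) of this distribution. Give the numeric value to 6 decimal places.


m_1 = E[X] = σ² = 11, so m_1² = 121.
m_2 = E[X²] = σ⁴ (1 + c) = 121 · (1 + 0.560000) = 121 · 1.560000 = 188.760000.
(Note m_2 − m_1² simplifies to c · σ⁴ = 0.560000 · 121.)

Var(X) = m_2 − m_1² = 188.760000 − 121 = 67.760000.


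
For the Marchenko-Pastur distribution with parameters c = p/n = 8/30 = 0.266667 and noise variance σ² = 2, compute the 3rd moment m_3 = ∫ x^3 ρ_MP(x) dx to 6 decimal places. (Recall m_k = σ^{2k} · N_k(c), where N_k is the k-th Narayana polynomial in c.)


E[X³] = σ⁶ (1 + 3c + c²) (third MP moment). With σ² = 2 (so σ⁶ = 8) and c = 8/30 = 0.266667: E[X³] = 8 · (1 + 3·0.266667 + (0.266667)²) = 8 · 1.871111.

So E[X^3] = 14.968889.


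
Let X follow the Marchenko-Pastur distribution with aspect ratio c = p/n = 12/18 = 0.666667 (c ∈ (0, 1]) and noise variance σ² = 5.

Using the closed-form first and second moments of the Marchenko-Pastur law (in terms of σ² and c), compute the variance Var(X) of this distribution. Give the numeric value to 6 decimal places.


Recall the MP moments m_1 = E[X] = σ² and m_2 = E[X²] = σ⁴ (1 + c).
m_1 = E[X] = σ² = 5, so m_1² = 25.
m_2 = E[X²] = σ⁴ (1 + c) = 25 · (1 + 0.666667) = 25 · 1.666667 = 41.666667.
(Note m_2 − m_1² simplifies to c · σ⁴ = 0.666667 · 25.)

Var(X) = m_2 − m_1² = 41.666667 − 25 = 16.666667.


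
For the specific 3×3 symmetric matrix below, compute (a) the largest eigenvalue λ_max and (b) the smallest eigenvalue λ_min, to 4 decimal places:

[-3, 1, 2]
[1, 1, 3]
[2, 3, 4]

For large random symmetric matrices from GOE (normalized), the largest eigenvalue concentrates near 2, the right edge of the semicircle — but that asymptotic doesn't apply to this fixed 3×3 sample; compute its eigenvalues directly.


Since M is real symmetric, all three eigenvalues are real; they are the roots of det(λI − M) = λ³ − (tr M) λ² + s λ − det M, where s is the sum of the principal 2×2 minors.
tr M = -3 + 1 + 4 = 2.
s = ((-3)·1 − 1²) + ((-3)·4 − 2²) + (1·4 − 3²) = -4 + (-16) + (-5) = -25.
det M (expand along row 1) = (-3)·(-5) − 1·(-2) + 2·1 = 19.
Characteristic polynomial: λ³ − 2λ² − 25λ − 19 = 0.
Substitute λ = y + (tr M)/3 = y + 0.666667 to remove the quadratic term: y³ + p·y + q = 0 with p = s − (tr M)²/3 = -26.333333 and q = −2(tr M)³/27 + (tr M)·s/3 − det M = -36.259259.
Three real roots ⇒ use the trigonometric (Viète) form: r = 2√(−p/3) = 5.925463, φ = arccos(3q/(p·r)) = arccos(0.697127) = 0.799414 rad.
y_k = r·cos(φ/3 − 2πk/3) for k = 0, 1, 2 gives y = 5.716330, -1.506867, -4.209464.
λ_k = y_k + 0.666667 gives λ = 6.3830, -0.8402, -3.5428 (check: the sum is 2.0000 = tr M).

Hence λ_max = 6.3830 and λ_min = -3.5428.


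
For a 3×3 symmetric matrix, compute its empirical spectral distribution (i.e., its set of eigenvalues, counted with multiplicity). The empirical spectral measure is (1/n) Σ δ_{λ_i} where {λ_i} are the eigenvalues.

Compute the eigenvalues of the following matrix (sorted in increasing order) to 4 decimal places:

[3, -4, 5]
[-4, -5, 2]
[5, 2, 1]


Since M is real symmetric, all three eigenvalues are real; they are the roots of det(λI − M) = λ³ − (tr M) λ² + s λ − det M, where s is the sum of the principal 2×2 minors.
tr M = 3 + (-5) + 1 = -1.
s = (3·(-5) − (-4)²) + (3·1 − 5²) + ((-5)·1 − 2²) = -31 + (-22) + (-9) = -62.
det M (expand along row 1) = 3·(-9) − (-4)·(-14) + 5·17 = 2.
Characteristic polynomial: λ³ + λ² − 62λ − 2 = 0.
Substitute λ = y + (tr M)/3 = y − 0.333333 to remove the quadratic term: y³ + p·y + q = 0 with p = s − (tr M)²/3 = -62.333333 and q = −2(tr M)³/27 + (tr M)·s/3 − det M = 18.740741.
Three real roots ⇒ use the trigonometric (Viète) form: r = 2√(−p/3) = 9.116530, φ = arccos(3q/(p·r)) = arccos(-0.098937) = 1.669895 rad.
y_k = r·cos(φ/3 − 2πk/3) for k = 0, 1, 2 gives y = 7.740293, 0.301091, -8.041385.
λ_k = y_k − 0.333333 gives λ = 7.4070, -0.0322, -8.3747 (check: the sum is -1.0000 = tr M).

Eigenvalues sorted in increasing order: [-8.3747, -0.0322, 7.4070].


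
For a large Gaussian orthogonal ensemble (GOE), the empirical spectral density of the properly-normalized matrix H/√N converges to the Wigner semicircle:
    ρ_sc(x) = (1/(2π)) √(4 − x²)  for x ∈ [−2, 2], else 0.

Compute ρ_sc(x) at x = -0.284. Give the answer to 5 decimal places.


ρ_sc(x) = (1/(2π)) √(4 − x²). With x = -0.284:
  4 − x² = 4 − (-0.284)² = 4 − 0.080656 = 3.919344.
  √(4 − x²) = 1.979733.
  1/(2π) = 0.159155.
  ρ_sc(-0.284) = 0.159155 · 1.979733 = 0.315084.

Rounded to 5 decimal places: ρ_sc(-0.284) ≈ 0.31508.


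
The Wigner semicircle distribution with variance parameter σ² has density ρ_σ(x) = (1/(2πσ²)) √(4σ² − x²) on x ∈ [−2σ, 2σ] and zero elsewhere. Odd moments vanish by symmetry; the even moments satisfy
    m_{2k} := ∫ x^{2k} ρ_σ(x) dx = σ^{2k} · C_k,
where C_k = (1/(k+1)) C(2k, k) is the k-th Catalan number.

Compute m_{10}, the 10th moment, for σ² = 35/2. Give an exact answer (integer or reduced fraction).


By the scaled semicircle moment identity, m_{2k} = σ^{2k} · C_k with k = 5.
C_5 = (1/(k+1)) · C(2k, k) = (1/6) · C(10, 5) = (1/6) · 252 = 42.
σ^{2k} = (σ²)^k = (35/2)^5 = 52521875/32.

Therefore m_{10} = σ^{10} · C_5 = (52521875/32) · 42 = 1102959375/16.


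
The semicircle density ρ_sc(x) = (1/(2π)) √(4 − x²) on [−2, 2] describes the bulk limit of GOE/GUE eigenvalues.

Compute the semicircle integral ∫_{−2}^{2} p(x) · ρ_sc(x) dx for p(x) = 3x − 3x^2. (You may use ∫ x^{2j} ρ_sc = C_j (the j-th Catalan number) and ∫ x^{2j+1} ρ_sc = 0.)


Write p(x) = Σ a_i x^i, split into monomials and integrate each against ρ_sc separately.
Using ∫ x^{2j} ρ_sc = C_j = (1/(j+1)) C(2j, j) (Catalan numbers) and ∫ x^{2j+1} ρ_sc = 0 (odd monomials vanish by symmetry):
  i = 1 (odd): ∫ x^1 ρ_sc = 0 (vanishes)
  i = 2 (even): a_2 · C_{1} = -3 · 1 = -3

Summing the contributions: ∫_{−2}^{2} p(x) ρ_sc(x) dx = -3.


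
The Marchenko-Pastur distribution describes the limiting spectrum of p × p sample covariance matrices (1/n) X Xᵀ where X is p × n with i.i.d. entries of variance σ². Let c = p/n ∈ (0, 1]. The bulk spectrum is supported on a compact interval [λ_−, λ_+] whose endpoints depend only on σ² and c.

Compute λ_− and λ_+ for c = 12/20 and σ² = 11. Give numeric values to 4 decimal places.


c = 12/20 = 0.600000; √c = 0.774597.
λ_− = σ² (1 − √c)² = 11 · (1 − 0.774597)² = 11 · (0.225403)² = 0.558873.
λ_+ = σ² (1 + √c)² = 11 · (1 + 0.774597)² = 11 · (1.774597)² = 34.641127.

Rounded to 4 decimal places: λ_− ≈ 0.5589, λ_+ ≈ 34.6411.


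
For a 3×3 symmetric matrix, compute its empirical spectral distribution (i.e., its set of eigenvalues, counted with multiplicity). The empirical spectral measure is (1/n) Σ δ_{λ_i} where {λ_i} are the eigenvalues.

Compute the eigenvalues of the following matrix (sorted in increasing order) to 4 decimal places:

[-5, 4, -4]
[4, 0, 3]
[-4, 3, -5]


Since M is real symmetric, all three eigenvalues are real; they are the roots of det(λI − M) = λ³ − (tr M) λ² + s λ − det M, where s is the sum of the principal 2×2 minors.
tr M = -5 + 0 + (-5) = -10.
s = ((-5)·0 − 4²) + ((-5)·(-5) − (-4)²) + (0·(-5) − 3²) = -16 + 9 + (-9) = -16.
det M (expand along row 1) = (-5)·(-9) − 4·(-8) + (-4)·12 = 29.
Characteristic polynomial: λ³ + 10λ² − 16λ − 29 = 0.
Substitute λ = y + (tr M)/3 = y − 3.333333 to remove the quadratic term: y³ + p·y + q = 0 with p = s − (tr M)²/3 = -49.333333 and q = −2(tr M)³/27 + (tr M)·s/3 − det M = 98.407407.
Three real roots ⇒ use the trigonometric (Viète) form: r = 2√(−p/3) = 8.110350, φ = arccos(3q/(p·r)) = arccos(-0.737852) = 2.400678 rad.
y_k = r·cos(φ/3 − 2πk/3) for k = 0, 1, 2 gives y = 5.649220, 2.215039, -7.864260.
λ_k = y_k − 3.333333 gives λ = 2.3159, -1.1183, -11.1976 (check: the sum is -10.0000 = tr M).

Eigenvalues sorted in increasing order: [-11.1976, -1.1183, 2.3159].


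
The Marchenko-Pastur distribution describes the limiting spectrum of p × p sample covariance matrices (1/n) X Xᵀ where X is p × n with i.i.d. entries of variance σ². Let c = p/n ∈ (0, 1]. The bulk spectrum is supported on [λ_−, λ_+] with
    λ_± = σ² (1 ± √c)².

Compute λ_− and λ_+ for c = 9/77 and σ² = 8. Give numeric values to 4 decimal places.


c = 9/77 = 0.116883; √c = 0.341882.
λ_− = σ² (1 − √c)² = 8 · (1 − 0.341882)² = 8 · (0.658118)² = 3.464957.
λ_+ = σ² (1 + √c)² = 8 · (1 + 0.341882)² = 8 · (1.341882)² = 14.405173.

Rounded to 4 decimal places: λ_− ≈ 3.4650, λ_+ ≈ 14.4052.


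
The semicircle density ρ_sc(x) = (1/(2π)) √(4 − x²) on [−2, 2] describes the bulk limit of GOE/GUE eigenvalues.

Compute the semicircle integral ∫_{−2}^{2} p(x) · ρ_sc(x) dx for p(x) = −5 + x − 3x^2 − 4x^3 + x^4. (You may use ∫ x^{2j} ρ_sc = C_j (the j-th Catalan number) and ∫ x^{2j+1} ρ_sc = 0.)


Write p(x) = Σ a_i x^i, split into monomials and integrate each against ρ_sc separately.
Using ∫ x^{2j} ρ_sc = C_j = (1/(j+1)) C(2j, j) (Catalan numbers) and ∫ x^{2j+1} ρ_sc = 0 (odd monomials vanish by symmetry):
  i = 0 (even): a_0 · C_{0} = -5 · 1 = -5
  i = 1 (odd): ∫ x^1 ρ_sc = 0 (vanishes)
  i = 2 (even): a_2 · C_{1} = -3 · 1 = -3
  i = 3 (odd): ∫ x^3 ρ_sc = 0 (vanishes)
  i = 4 (even): a_4 · C_{2} = 1 · 2 = 2

Summing the contributions: ∫_{−2}^{2} p(x) ρ_sc(x) dx = (-5) + (-3) + 2 = -6.


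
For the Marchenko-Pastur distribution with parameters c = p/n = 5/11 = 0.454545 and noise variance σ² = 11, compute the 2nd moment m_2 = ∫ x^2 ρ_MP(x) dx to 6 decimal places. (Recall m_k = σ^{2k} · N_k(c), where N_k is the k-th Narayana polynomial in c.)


E[X²] = σ⁴ (1 + c) (second MP moment). With σ² = 11 (so σ⁴ = 121) and c = 5/11 = 0.454545: E[X²] = 121 · (1 + 0.454545) = 121 · 1.454545.

So E[X^2] = 176.000000.


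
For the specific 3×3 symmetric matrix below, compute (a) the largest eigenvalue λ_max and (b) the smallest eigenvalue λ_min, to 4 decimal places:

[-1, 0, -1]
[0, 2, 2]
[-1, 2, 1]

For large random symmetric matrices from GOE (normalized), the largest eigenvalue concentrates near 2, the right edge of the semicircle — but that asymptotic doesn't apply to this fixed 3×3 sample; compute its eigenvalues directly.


Since M is real symmetric, all three eigenvalues are real; they are the roots of det(λI − M) = λ³ − (tr M) λ² + s λ − det M, where s is the sum of the principal 2×2 minors.
tr M = -1 + 2 + 1 = 2.
s = ((-1)·2 − 0²) + ((-1)·1 − (-1)²) + (2·1 − 2²) = -2 + (-2) + (-2) = -6.
det M (expand along row 1) = (-1)·(-2) − 0·2 + (-1)·2 = 0.
Characteristic polynomial: λ³ − 2λ² − 6λ = 0.
Substitute λ = y + (tr M)/3 = y + 0.666667 to remove the quadratic term: y³ + p·y + q = 0 with p = s − (tr M)²/3 = -7.333333 and q = −2(tr M)³/27 + (tr M)·s/3 − det M = -4.592593.
Three real roots ⇒ use the trigonometric (Viète) form: r = 2√(−p/3) = 3.126944, φ = arccos(3q/(p·r)) = arccos(0.600838) = 0.926247 rad.
y_k = r·cos(φ/3 − 2πk/3) for k = 0, 1, 2 gives y = 2.979085, -0.666667, -2.312418.
λ_k = y_k + 0.666667 gives λ = 3.6458, 0.0000, -1.6458 (check: the sum is 2.0000 = tr M).

Hence λ_max = 3.6458 and λ_min = -1.6458.


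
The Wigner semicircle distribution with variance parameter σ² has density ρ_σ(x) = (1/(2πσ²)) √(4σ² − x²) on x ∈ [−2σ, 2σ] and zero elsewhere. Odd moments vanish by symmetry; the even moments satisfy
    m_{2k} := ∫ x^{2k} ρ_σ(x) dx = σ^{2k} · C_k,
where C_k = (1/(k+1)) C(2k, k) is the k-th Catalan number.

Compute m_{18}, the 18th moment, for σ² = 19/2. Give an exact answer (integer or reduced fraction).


By the scaled semicircle moment identity, m_{2k} = σ^{2k} · C_k with k = 9.
C_9 = (1/(k+1)) · C(2k, k) = (1/10) · C(18, 9) = (1/10) · 48620 = 4862.
σ^{2k} = (σ²)^k = (19/2)^9 = 322687697779/512.

Therefore m_{18} = σ^{18} · C_9 = (322687697779/512) · 4862 = 784453793300749/256.


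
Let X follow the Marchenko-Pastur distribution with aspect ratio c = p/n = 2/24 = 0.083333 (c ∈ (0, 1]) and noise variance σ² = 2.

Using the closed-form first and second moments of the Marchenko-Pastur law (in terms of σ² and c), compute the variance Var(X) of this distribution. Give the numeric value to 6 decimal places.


Recall the MP moments m_1 = E[X] = σ² and m_2 = E[X²] = σ⁴ (1 + c).
m_1 = E[X] = σ² = 2, so m_1² = 4.
m_2 = E[X²] = σ⁴ (1 + c) = 4 · (1 + 0.083333) = 4 · 1.083333 = 4.333333.
(Note m_2 − m_1² simplifies to c · σ⁴ = 0.083333 · 4.)

Var(X) = m_2 − m_1² = 4.333333 − 4 = 0.333333.


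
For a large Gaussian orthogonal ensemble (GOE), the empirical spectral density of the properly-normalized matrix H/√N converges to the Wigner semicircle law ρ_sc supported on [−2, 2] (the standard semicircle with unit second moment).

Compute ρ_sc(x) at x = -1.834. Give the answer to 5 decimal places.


ρ_sc(x) = (1/(2π)) √(4 − x²). With x = -1.834:
  4 − x² = 4 − (-1.834)² = 4 − 3.363556 = 0.636444.
  √(4 − x²) = 0.797774.
  1/(2π) = 0.159155.
  ρ_sc(-1.834) = 0.159155 · 0.797774 = 0.126970.

Rounded to 5 decimal places: ρ_sc(-1.834) ≈ 0.12697.


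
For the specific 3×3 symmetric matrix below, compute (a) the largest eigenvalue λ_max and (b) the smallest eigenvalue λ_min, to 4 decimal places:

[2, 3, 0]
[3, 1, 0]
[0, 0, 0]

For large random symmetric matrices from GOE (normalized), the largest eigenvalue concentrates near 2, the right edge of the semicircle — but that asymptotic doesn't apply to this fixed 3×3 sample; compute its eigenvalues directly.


Since M is real symmetric, all three eigenvalues are real; they are the roots of det(λI − M) = λ³ − (tr M) λ² + s λ − det M, where s is the sum of the principal 2×2 minors.
tr M = 2 + 1 + 0 = 3.
s = (2·1 − 3²) + (2·0 − 0²) + (1·0 − 0²) = -7 + 0 + 0 = -7.
det M (expand along row 1) = 2·0 − 3·0 + 0·0 = 0.
Characteristic polynomial: λ³ − 3λ² − 7λ = 0.
Substitute λ = y + (tr M)/3 = y + 1.000000 to remove the quadratic term: y³ + p·y + q = 0 with p = s − (tr M)²/3 = -10.000000 and q = −2(tr M)³/27 + (tr M)·s/3 − det M = -9.000000.
Three real roots ⇒ use the trigonometric (Viète) form: r = 2√(−p/3) = 3.651484, φ = arccos(3q/(p·r)) = arccos(0.739425) = 0.738580 rad.
y_k = r·cos(φ/3 − 2πk/3) for k = 0, 1, 2 gives y = 3.541381, -1.000000, -2.541381.
λ_k = y_k + 1.000000 gives λ = 4.5414, 0.0000, -1.5414 (check: the sum is 3.0000 = tr M).

Hence λ_max = 4.5414 and λ_min = -1.5414.


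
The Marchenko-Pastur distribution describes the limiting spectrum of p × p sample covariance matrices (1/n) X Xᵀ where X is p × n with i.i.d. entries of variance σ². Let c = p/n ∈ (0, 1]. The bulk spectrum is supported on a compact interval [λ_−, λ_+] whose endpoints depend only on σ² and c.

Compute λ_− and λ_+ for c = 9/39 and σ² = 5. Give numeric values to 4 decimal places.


c = 9/39 = 0.230769; √c = 0.480384.
λ_− = σ² (1 − √c)² = 5 · (1 − 0.480384)² = 5 · (0.519616)² = 1.350002.
λ_+ = σ² (1 + √c)² = 5 · (1 + 0.480384)² = 5 · (1.480384)² = 10.957691.

Rounded to 4 decimal places: λ_− ≈ 1.3500, λ_+ ≈ 10.9577.


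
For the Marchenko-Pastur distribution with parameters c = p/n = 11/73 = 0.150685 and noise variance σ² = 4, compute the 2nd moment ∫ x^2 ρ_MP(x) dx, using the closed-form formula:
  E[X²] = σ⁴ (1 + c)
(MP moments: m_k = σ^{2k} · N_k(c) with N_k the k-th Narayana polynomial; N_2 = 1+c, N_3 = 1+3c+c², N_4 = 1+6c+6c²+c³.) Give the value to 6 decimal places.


E[X²] = σ⁴ (1 + c) (second MP moment). With σ² = 4 (so σ⁴ = 16) and c = 11/73 = 0.150685: E[X²] = 16 · (1 + 0.150685) = 16 · 1.150685.

So E[X^2] = 18.410959.


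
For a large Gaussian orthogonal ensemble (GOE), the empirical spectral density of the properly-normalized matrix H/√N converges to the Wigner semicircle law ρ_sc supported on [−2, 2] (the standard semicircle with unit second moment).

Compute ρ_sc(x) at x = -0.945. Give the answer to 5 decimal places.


ρ_sc(x) = (1/(2π)) √(4 − x²). With x = -0.945:
  4 − x² = 4 − (-0.945)² = 4 − 0.893025 = 3.106975.
  √(4 − x²) = 1.762661.
  1/(2π) = 0.159155.
  ρ_sc(-0.945) = 0.159155 · 1.762661 = 0.280536.

Rounded to 5 decimal places: ρ_sc(-0.945) ≈ 0.28054.


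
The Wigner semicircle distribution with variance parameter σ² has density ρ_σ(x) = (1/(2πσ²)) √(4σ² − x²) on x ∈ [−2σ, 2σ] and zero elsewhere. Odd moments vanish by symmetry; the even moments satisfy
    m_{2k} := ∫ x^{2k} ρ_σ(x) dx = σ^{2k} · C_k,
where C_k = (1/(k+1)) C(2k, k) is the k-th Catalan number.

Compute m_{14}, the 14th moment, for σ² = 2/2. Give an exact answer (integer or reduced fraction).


By the scaled semicircle moment identity, m_{2k} = σ^{2k} · C_k with k = 7.
C_7 = (1/(k+1)) · C(2k, k) = (1/8) · C(14, 7) = (1/8) · 3432 = 429.
σ^{2k} = (σ²)^k = (2/2)^7 = 1.

Therefore m_{14} = σ^{14} · C_7 = 1 · 429 = 429.


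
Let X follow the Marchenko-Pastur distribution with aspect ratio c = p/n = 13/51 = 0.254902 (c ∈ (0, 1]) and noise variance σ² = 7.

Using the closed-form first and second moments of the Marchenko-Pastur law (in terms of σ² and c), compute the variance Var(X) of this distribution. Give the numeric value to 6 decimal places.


Recall the MP moments m_1 = E[X] = σ² and m_2 = E[X²] = σ⁴ (1 + c).
m_1 = E[X] = σ² = 7, so m_1² = 49.
m_2 = E[X²] = σ⁴ (1 + c) = 49 · (1 + 0.254902) = 49 · 1.254902 = 61.490196.
(Note m_2 − m_1² simplifies to c · σ⁴ = 0.254902 · 49.)

Var(X) = m_2 − m_1² = 61.490196 − 49 = 12.490196.


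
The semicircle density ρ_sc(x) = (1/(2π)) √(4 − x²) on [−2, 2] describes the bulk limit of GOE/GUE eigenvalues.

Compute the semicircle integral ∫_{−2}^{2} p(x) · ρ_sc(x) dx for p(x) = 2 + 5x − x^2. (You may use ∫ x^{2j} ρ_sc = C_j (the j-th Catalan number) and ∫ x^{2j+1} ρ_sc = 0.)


Write p(x) = Σ a_i x^i, split into monomials and integrate each against ρ_sc separately.
Using ∫ x^{2j} ρ_sc = C_j = (1/(j+1)) C(2j, j) (Catalan numbers) and ∫ x^{2j+1} ρ_sc = 0 (odd monomials vanish by symmetry):
  i = 0 (even): a_0 · C_{0} = 2 · 1 = 2
  i = 1 (odd): ∫ x^1 ρ_sc = 0 (vanishes)
  i = 2 (even): a_2 · C_{1} = -1 · 1 = -1

Summing the contributions: ∫_{−2}^{2} p(x) ρ_sc(x) dx = 2 + (-1) = 1.


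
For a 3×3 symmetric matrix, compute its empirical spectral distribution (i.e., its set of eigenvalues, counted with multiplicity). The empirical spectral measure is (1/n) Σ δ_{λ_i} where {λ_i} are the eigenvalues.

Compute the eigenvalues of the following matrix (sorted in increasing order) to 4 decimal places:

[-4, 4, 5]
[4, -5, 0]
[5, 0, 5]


Since M is real symmetric, all three eigenvalues are real; they are the roots of det(λI − M) = λ³ − (tr M) λ² + s λ − det M, where s is the sum of the principal 2×2 minors.
tr M = -4 + (-5) + 5 = -4.
s = ((-4)·(-5) − 4²) + ((-4)·5 − 5²) + ((-5)·5 − 0²) = 4 + (-45) + (-25) = -66.
det M (expand along row 1) = (-4)·(-25) − 4·20 + 5·25 = 145.
Characteristic polynomial: λ³ + 4λ² − 66λ − 145 = 0.
Substitute λ = y + (tr M)/3 = y − 1.333333 to remove the quadratic term: y³ + p·y + q = 0 with p = s − (tr M)²/3 = -71.333333 and q = −2(tr M)³/27 + (tr M)·s/3 − det M = -52.259259.
Three real roots ⇒ use the trigonometric (Viète) form: r = 2√(−p/3) = 9.752493, φ = arccos(3q/(p·r)) = arccos(0.225360) = 1.343484 rad.
y_k = r·cos(φ/3 − 2πk/3) for k = 0, 1, 2 gives y = 8.790796, -0.738247, -8.052550.
λ_k = y_k − 1.333333 gives λ = 7.4575, -2.0716, -9.3859 (check: the sum is -4.0000 = tr M).

Eigenvalues sorted in increasing order: [-9.3859, -2.0716, 7.4575].


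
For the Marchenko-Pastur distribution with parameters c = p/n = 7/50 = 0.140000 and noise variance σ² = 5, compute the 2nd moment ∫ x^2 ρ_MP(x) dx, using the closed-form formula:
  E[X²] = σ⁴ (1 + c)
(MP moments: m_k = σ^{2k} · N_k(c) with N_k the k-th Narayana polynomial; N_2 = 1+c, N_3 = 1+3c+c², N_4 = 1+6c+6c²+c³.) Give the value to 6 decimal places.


E[X²] = σ⁴ (1 + c) (second MP moment). With σ² = 5 (so σ⁴ = 25) and c = 7/50 = 0.140000: E[X²] = 25 · (1 + 0.140000) = 25 · 1.140000.

So E[X^2] = 28.500000.


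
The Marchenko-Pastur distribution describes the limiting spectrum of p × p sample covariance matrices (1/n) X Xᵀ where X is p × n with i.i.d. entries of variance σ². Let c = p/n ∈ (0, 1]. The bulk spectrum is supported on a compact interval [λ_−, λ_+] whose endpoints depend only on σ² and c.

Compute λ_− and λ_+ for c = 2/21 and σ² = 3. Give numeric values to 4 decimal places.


c = 2/21 = 0.095238; √c = 0.308607.
λ_− = σ² (1 − √c)² = 3 · (1 − 0.308607)² = 3 · (0.691393)² = 1.434074.
λ_+ = σ² (1 + √c)² = 3 · (1 + 0.308607)² = 3 · (1.308607)² = 5.137354.

Rounded to 4 decimal places: λ_− ≈ 1.4341, λ_+ ≈ 5.1374.


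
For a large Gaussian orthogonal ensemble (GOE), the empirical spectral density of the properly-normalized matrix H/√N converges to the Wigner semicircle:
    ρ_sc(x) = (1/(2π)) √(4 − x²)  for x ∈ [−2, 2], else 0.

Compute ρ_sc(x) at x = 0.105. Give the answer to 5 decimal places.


ρ_sc(x) = (1/(2π)) √(4 − x²). With x = 0.105:
  4 − x² = 4 − (0.105)² = 4 − 0.011025 = 3.988975.
  √(4 − x²) = 1.997242.
  1/(2π) = 0.159155.
  ρ_sc(0.105) = 0.159155 · 1.997242 = 0.317871.

Rounded to 5 decimal places: ρ_sc(0.105) ≈ 0.31787.


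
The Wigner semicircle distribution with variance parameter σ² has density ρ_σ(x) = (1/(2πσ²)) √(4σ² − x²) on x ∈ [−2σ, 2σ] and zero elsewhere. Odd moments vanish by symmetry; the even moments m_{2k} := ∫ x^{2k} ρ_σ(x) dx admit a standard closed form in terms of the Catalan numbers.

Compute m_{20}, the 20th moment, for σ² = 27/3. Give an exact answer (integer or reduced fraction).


By the scaled semicircle moment identity, m_{2k} = σ^{2k} · C_k with k = 10.
C_10 = (1/(k+1)) · C(2k, k) = (1/11) · C(20, 10) = (1/11) · 184756 = 16796.
σ^{2k} = (σ²)^k = (27/3)^10 = 3486784401.

Therefore m_{20} = σ^{20} · C_10 = 3486784401 · 16796 = 58564030799196.


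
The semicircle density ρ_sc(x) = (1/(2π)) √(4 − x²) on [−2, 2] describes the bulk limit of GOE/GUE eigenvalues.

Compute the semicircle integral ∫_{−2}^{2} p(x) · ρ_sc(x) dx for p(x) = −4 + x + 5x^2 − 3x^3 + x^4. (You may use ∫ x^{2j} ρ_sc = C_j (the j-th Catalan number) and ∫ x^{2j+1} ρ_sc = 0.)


Write p(x) = Σ a_i x^i, split into monomials and integrate each against ρ_sc separately.
Using ∫ x^{2j} ρ_sc = C_j = (1/(j+1)) C(2j, j) (Catalan numbers) and ∫ x^{2j+1} ρ_sc = 0 (odd monomials vanish by symmetry):
  i = 0 (even): a_0 · C_{0} = -4 · 1 = -4
  i = 1 (odd): ∫ x^1 ρ_sc = 0 (vanishes)
  i = 2 (even): a_2 · C_{1} = 5 · 1 = 5
  i = 3 (odd): ∫ x^3 ρ_sc = 0 (vanishes)
  i = 4 (even): a_4 · C_{2} = 1 · 2 = 2

Summing the contributions: ∫_{−2}^{2} p(x) ρ_sc(x) dx = (-4) + 5 + 2 = 3.


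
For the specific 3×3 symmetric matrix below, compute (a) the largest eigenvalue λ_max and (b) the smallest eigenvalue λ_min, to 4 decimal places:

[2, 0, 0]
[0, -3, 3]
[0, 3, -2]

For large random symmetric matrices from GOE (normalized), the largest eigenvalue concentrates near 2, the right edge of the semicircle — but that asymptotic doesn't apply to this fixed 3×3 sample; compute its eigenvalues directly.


Since M is real symmetric, all three eigenvalues are real; they are the roots of det(λI − M) = λ³ − (tr M) λ² + s λ − det M, where s is the sum of the principal 2×2 minors.
tr M = 2 + (-3) + (-2) = -3.
s = (2·(-3) − 0²) + (2·(-2) − 0²) + ((-3)·(-2) − 3²) = -6 + (-4) + (-3) = -13.
det M (expand along row 1) = 2·(-3) − 0·0 + 0·0 = -6.
Characteristic polynomial: λ³ + 3λ² − 13λ + 6 = 0.
Substitute λ = y + (tr M)/3 = y − 1.000000 to remove the quadratic term: y³ + p·y + q = 0 with p = s − (tr M)²/3 = -16.000000 and q = −2(tr M)³/27 + (tr M)·s/3 − det M = 21.000000.
Three real roots ⇒ use the trigonometric (Viète) form: r = 2√(−p/3) = 4.618802, φ = arccos(3q/(p·r)) = arccos(-0.852494) = 2.591534 rad.
y_k = r·cos(φ/3 − 2πk/3) for k = 0, 1, 2 gives y = 3.000000, 1.541381, -4.541381.
λ_k = y_k − 1.000000 gives λ = 2.0000, 0.5414, -5.5414 (check: the sum is -3.0000 = tr M).

Hence λ_max = 2.0000 and λ_min = -5.5414.
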